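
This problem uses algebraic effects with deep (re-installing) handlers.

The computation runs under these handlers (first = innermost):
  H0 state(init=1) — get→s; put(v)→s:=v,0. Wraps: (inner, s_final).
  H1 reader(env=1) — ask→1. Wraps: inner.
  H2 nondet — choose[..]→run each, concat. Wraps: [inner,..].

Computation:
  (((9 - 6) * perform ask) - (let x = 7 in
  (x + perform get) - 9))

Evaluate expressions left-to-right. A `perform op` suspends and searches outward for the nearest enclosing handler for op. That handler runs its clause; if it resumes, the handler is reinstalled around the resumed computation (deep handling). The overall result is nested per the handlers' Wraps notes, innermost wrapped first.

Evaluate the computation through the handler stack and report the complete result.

Evaluation trace:
ask @ H1 ⇒ 1
get @ H0 ⇒ 1
H0 returns (4, 1)
H1 returns (4, 1)
H2 returns [(4, 1)]
= [(4, 1)]

Answer: [(4, 1)]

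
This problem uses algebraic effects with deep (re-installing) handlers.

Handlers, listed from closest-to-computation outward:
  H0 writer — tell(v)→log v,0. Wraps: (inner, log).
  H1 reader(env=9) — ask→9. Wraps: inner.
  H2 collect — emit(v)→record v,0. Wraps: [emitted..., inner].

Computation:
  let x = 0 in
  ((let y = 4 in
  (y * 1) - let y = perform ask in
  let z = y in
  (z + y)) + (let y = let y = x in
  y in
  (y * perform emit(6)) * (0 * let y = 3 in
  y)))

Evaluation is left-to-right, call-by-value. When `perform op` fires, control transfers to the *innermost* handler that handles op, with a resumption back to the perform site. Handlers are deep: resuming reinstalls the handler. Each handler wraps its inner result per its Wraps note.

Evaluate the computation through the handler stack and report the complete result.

Evaluation trace:
ask @ H1 ⇒ 9
emit(6) @ H2 ⇒ out+=6
H0 returns (-14, ())
H1 returns (-14, ())
H2 returns [6, (-14, ())]
= [6, (-14, ())]

Answer: [6, (-14, ())]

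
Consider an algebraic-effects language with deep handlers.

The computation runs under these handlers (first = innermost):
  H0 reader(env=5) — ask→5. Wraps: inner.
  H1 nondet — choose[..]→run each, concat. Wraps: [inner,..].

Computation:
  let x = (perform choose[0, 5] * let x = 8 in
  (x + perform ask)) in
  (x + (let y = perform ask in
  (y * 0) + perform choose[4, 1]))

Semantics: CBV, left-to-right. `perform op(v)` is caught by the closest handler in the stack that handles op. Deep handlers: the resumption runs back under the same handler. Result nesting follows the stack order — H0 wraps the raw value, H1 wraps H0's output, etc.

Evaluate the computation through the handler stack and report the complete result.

Working:
choose[0, 5] @ H1
  branch[0] choose=0:
    ask @ H0 ⇒ 5
    ask @ H0 ⇒ 5
    choose[4, 1] @ H1
      branch[0] choose=4:
        H0 returns 4
        H1 returns [4]
      branch[1] choose=1:
        H0 returns 1
        H1 returns [1]
  branch[1] choose=5:
    ask @ H0 ⇒ 5
    ask @ H0 ⇒ 5
    choose[4, 1] @ H1
      branch[0] choose=4:
        H0 returns 69
        H1 returns [69]
      branch[1] choose=1:
        H0 returns 66
        H1 returns [66]
= [4, 1, 69, 66]

Answer: [4, 1, 69, 66]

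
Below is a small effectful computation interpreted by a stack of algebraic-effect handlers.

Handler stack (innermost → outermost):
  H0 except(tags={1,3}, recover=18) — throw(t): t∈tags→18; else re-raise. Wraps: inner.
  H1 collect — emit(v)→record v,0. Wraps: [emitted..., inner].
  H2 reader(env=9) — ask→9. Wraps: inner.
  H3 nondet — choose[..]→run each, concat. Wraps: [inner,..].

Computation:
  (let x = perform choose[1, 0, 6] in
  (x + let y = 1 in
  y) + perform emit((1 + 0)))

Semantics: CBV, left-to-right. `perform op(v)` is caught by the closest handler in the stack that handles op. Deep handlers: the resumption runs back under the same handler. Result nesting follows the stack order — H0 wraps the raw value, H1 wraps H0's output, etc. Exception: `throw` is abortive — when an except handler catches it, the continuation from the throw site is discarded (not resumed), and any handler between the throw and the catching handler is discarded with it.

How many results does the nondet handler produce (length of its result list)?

Step-by-step:
choose[1, 0, 6] @ H3
  branch[0] choose=1:
    emit(1) @ H1 ⇒ out+=1
    H0 returns 2
    H1 returns [1, 2]
    H2 returns [1, 2]
    H3 returns [[1, 2]]
  branch[1] choose=0:
    emit(1) @ H1 ⇒ out+=1
    H0 returns 1
    H1 returns [1, 1]
    H2 returns [1, 1]
    H3 returns [[1, 1]]
  branch[2] choose=6:
    emit(1) @ H1 ⇒ out+=1
    H0 returns 7
    H1 returns [1, 7]
    H2 returns [1, 7]
    H3 returns [[1, 7]]
= [[1, 2], [1, 1], [1, 7]]

Answer: 3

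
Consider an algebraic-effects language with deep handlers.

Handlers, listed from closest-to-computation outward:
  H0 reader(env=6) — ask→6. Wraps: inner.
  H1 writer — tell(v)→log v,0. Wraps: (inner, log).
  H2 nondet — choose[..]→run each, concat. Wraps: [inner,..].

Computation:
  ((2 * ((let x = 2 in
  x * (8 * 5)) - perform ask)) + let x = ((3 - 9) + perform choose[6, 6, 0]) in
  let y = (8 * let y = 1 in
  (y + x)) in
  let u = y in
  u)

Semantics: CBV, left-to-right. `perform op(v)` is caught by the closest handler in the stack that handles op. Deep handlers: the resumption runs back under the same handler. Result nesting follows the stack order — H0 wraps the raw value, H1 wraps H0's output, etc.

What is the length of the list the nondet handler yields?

Step-by-step:
ask @ H0 ⇒ 6
choose[6, 6, 0] @ H2
  branch[0] choose=6:
    H0 returns 156
    H1 returns (156, ())
    H2 returns [(156, ())]
  branch[1] choose=6:
    H0 returns 156
    H1 returns (156, ())
    H2 returns [(156, ())]
  branch[2] choose=0:
    H0 returns 108
    H1 returns (108, ())
    H2 returns [(108, ())]
= [(156, ()), (156, ()), (108, ())]

Answer: 3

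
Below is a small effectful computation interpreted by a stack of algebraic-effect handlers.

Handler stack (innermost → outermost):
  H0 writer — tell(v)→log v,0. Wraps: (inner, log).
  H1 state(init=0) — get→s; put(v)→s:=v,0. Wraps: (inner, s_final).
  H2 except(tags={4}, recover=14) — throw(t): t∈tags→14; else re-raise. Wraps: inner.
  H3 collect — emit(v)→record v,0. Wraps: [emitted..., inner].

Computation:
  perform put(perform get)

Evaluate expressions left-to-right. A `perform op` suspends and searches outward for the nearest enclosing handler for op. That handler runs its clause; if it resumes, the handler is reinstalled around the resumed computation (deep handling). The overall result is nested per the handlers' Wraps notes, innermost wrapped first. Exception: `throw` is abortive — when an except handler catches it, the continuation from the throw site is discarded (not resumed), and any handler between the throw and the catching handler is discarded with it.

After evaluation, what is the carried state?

Step-by-step:
get @ H1 ⇒ 0
put(0) @ H1 ⇒ s:=0
H0 returns (0, ())
H1 returns ((0, ()), 0)
H2 returns ((0, ()), 0)
H3 returns [((0, ()), 0)]
= [((0, ()), 0)]

Answer: 0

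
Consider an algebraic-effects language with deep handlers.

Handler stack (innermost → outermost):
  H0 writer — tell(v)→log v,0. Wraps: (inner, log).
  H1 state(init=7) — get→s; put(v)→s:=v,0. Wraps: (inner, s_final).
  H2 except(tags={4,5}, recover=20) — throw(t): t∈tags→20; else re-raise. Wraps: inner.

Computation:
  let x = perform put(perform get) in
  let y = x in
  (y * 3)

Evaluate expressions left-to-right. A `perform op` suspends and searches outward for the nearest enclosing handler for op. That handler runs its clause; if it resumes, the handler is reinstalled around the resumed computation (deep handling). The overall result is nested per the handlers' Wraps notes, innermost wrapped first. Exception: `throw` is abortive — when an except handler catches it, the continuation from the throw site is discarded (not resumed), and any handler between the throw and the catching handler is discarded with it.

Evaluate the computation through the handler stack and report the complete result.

Answer: ((0, ()), 7)

Working:
get @ H1 ⇒ 7
put(7) @ H1 ⇒ s:=7
H0 returns (0, ())
H1 returns ((0, ()), 7)
H2 returns ((0, ()), 7)
= ((0, ()), 7)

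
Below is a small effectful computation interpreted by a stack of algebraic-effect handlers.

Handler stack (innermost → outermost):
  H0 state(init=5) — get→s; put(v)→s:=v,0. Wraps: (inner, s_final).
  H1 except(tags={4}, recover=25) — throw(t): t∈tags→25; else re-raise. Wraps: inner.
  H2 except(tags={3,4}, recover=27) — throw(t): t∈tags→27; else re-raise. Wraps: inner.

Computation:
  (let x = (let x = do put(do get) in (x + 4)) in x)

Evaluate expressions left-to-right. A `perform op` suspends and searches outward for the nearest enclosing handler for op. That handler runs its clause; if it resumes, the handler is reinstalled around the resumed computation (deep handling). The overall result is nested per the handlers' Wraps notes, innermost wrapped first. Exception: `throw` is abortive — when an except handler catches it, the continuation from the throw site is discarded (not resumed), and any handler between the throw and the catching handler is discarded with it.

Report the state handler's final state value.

Step-by-step:
get @ H0 ⇒ 5
put(5) @ H0 ⇒ s:=5
H0 returns (4, 5)
H1 returns (4, 5)
H2 returns (4, 5)
= (4, 5)

Answer: 5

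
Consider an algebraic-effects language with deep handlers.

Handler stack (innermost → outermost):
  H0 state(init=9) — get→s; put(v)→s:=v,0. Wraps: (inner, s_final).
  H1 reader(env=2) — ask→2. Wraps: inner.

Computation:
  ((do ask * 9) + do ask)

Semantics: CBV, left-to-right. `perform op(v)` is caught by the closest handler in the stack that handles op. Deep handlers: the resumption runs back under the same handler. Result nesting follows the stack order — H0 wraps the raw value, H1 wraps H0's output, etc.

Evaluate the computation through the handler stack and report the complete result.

Working:
ask @ H1 ⇒ 2
ask @ H1 ⇒ 2
H0 returns (20, 9)
H1 returns (20, 9)
= (20, 9)

Answer: (20, 9)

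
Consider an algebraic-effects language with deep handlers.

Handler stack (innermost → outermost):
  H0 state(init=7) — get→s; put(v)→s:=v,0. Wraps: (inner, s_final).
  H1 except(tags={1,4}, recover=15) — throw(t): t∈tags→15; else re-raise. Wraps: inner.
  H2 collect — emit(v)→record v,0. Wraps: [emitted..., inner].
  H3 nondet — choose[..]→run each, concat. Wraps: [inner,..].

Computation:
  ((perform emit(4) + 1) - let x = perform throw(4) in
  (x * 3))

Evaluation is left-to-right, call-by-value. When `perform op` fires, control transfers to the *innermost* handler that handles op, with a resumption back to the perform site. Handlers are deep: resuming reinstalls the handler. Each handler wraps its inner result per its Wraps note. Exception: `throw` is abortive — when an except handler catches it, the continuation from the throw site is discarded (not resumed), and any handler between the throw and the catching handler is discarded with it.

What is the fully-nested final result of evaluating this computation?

Answer: [[4, 15]]

Evaluation trace:
emit(4) @ H2 ⇒ out+=4
throw(4) @ H1 caught ⇒ 15
H2 returns [4, 15]
H3 returns [[4, 15]]
= [[4, 15]]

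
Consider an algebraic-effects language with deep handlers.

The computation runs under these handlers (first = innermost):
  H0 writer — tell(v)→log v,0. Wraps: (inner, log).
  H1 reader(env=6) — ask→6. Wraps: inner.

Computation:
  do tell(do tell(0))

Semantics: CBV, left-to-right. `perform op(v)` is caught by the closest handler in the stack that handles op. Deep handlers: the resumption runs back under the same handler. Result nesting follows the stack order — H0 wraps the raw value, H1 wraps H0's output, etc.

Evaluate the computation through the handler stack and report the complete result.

Answer: (0, (0, 0))

Working:
tell(0) @ H0 ⇒ log+=0
tell(0) @ H0 ⇒ log+=0
H0 returns (0, (0, 0))
H1 returns (0, (0, 0))
= (0, (0, 0))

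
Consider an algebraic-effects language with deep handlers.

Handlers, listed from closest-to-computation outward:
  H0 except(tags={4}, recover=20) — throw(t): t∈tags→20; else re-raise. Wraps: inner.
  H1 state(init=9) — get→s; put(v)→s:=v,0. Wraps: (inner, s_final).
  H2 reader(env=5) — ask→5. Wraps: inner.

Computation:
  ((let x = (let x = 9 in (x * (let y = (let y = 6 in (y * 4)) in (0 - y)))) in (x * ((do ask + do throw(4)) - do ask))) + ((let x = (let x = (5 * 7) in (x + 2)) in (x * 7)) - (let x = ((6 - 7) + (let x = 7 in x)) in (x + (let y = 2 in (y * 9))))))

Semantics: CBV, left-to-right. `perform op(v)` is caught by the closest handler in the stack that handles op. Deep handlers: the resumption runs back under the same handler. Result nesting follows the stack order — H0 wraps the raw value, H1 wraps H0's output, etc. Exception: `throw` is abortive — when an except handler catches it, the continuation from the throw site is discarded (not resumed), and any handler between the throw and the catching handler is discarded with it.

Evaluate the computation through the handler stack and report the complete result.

Answer: (20, 9)

Working:
ask @ H2 ⇒ 5
throw(4) @ H0 caught ⇒ 20
H1 returns (20, 9)
H2 returns (20, 9)
= (20, 9)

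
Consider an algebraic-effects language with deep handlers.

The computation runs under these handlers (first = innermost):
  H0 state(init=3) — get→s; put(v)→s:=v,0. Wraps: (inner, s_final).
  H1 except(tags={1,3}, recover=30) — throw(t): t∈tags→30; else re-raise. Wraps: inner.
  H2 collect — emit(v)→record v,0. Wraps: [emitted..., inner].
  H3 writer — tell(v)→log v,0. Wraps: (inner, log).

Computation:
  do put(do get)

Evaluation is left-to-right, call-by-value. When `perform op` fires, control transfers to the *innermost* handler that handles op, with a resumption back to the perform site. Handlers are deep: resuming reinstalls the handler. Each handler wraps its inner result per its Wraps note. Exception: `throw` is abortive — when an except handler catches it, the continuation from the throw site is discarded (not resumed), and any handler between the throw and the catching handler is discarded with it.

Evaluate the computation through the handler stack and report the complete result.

Answer: ([(0, 3)], ())

Step-by-step:
get @ H0 ⇒ 3
put(3) @ H0 ⇒ s:=3
H0 returns (0, 3)
H1 returns (0, 3)
H2 returns [(0, 3)]
H3 returns ([(0, 3)], ())
= ([(0, 3)], ())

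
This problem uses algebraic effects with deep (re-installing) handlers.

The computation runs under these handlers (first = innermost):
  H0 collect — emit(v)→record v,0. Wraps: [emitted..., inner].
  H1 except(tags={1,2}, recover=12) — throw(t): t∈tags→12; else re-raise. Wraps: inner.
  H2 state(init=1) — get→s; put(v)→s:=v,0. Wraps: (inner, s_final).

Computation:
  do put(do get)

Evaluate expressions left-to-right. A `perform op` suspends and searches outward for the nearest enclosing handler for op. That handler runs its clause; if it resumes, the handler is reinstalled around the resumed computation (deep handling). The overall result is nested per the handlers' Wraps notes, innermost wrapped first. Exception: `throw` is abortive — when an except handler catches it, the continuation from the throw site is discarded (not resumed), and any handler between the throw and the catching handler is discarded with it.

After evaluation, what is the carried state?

Answer: 1

Evaluation trace:
get @ H2 ⇒ 1
put(1) @ H2 ⇒ s:=1
H0 returns [0]
H1 returns [0]
H2 returns ([0], 1)
= ([0], 1)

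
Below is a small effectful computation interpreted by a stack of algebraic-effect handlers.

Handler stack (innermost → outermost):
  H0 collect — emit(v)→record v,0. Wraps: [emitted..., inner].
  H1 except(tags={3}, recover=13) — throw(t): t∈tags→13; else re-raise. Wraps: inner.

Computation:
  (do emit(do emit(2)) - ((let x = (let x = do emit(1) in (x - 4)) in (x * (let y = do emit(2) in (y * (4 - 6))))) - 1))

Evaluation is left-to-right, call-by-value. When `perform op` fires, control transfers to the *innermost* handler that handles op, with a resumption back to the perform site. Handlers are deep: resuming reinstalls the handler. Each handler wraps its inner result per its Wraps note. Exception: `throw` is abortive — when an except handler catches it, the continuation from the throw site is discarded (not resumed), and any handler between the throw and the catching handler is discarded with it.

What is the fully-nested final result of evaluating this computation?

Answer: [2, 0, 1, 2, 1]

Step-by-step:
emit(2) @ H0 ⇒ out+=2
emit(0) @ H0 ⇒ out+=0
emit(1) @ H0 ⇒ out+=1
emit(2) @ H0 ⇒ out+=2
H0 returns [2, 0, 1, 2, 1]
H1 returns [2, 0, 1, 2, 1]
= [2, 0, 1, 2, 1]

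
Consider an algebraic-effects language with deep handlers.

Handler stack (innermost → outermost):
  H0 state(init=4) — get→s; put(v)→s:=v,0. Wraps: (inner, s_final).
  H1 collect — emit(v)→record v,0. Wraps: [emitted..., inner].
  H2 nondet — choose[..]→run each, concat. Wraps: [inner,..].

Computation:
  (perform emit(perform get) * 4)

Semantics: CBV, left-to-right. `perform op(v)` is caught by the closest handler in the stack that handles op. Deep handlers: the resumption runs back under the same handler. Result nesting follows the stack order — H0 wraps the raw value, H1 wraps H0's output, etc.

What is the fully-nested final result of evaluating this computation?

Evaluation trace:
get @ H0 ⇒ 4
emit(4) @ H1 ⇒ out+=4
H0 returns (0, 4)
H1 returns [4, (0, 4)]
H2 returns [[4, (0, 4)]]
= [[4, (0, 4)]]

Answer: [[4, (0, 4)]]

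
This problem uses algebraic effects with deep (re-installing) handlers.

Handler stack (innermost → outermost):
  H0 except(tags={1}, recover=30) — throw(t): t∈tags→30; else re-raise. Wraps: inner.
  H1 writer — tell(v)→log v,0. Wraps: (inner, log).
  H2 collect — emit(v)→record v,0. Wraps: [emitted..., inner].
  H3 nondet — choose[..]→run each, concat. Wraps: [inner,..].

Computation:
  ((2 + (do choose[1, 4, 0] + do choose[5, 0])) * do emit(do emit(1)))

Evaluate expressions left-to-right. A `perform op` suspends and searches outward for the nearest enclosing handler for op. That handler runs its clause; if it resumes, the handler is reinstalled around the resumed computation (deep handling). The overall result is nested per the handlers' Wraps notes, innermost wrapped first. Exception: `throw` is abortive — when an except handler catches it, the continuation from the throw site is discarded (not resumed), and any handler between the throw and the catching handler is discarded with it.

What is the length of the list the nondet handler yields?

Answer: 6

Step-by-step:
choose[1, 4, 0] @ H3
  branch[0] choose=1:
    choose[5, 0] @ H3
      branch[0] choose=5:
        emit(1) @ H2 ⇒ out+=1
        emit(0) @ H2 ⇒ out+=0
        H0 returns 0
        H1 returns (0, ())
        H2 returns [1, 0, (0, ())]
        H3 returns [[1, 0, (0, ())]]
      branch[1] choose=0:
        emit(1) @ H2 ⇒ out+=1
        emit(0) @ H2 ⇒ out+=0
        H0 returns 0
        H1 returns (0, ())
        H2 returns [1, 0, (0, ())]
        H3 returns [[1, 0, (0, ())]]
  branch[1] choose=4:
    choose[5, 0] @ H3
      branch[0] choose=5:
        emit(1) @ H2 ⇒ out+=1
        emit(0) @ H2 ⇒ out+=0
        H0 returns 0
        H1 returns (0, ())
        H2 returns [1, 0, (0, ())]
        H3 returns [[1, 0, (0, ())]]
      branch[1] choose=0:
        emit(1) @ H2 ⇒ out+=1
        emit(0) @ H2 ⇒ out+=0
        H0 returns 0
        H1 returns (0, ())
        H2 returns [1, 0, (0, ())]
        H3 returns [[1, 0, (0, ())]]
  branch[2] choose=0:
    choose[5, 0] @ H3
      branch[0] choose=5:
        emit(1) @ H2 ⇒ out+=1
        emit(0) @ H2 ⇒ out+=0
        H0 returns 0
        H1 returns (0, ())
        H2 returns [1, 0, (0, ())]
        H3 returns [[1, 0, (0, ())]]
      branch[1] choose=0:
        emit(1) @ H2 ⇒ out+=1
        emit(0) @ H2 ⇒ out+=0
        H0 returns 0
        H1 returns (0, ())
        H2 returns [1, 0, (0, ())]
        H3 returns [[1, 0, (0, ())]]
= [[1, 0, (0, ())], [1, 0, (0, ())], [1, 0, (0, ())], [1, 0, (0, ())], [1, 0, (0, ())], [1, 0, (0, ())]]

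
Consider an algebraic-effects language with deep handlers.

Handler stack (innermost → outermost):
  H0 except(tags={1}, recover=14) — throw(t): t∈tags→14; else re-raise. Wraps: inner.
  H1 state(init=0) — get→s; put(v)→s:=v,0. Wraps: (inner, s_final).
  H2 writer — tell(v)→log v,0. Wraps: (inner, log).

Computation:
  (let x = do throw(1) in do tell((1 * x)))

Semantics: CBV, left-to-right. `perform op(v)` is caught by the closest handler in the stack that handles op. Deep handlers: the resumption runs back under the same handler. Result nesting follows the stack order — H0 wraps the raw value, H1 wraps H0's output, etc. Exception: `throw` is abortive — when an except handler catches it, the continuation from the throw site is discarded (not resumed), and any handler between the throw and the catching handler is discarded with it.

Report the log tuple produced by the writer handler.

Step-by-step:
throw(1) @ H0 caught ⇒ 14
H1 returns (14, 0)
H2 returns ((14, 0), ())
= ((14, 0), ())

Answer: ()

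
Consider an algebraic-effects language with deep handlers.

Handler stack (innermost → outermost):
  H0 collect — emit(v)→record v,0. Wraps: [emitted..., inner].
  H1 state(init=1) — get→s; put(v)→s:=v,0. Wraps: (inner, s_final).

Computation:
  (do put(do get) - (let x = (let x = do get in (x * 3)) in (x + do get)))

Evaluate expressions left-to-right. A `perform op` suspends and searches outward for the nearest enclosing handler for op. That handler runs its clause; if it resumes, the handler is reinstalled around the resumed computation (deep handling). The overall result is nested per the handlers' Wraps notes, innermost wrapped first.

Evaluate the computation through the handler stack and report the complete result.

Working:
get @ H1 ⇒ 1
put(1) @ H1 ⇒ s:=1
get @ H1 ⇒ 1
get @ H1 ⇒ 1
H0 returns [-4]
H1 returns ([-4], 1)
= ([-4], 1)

Answer: ([-4], 1)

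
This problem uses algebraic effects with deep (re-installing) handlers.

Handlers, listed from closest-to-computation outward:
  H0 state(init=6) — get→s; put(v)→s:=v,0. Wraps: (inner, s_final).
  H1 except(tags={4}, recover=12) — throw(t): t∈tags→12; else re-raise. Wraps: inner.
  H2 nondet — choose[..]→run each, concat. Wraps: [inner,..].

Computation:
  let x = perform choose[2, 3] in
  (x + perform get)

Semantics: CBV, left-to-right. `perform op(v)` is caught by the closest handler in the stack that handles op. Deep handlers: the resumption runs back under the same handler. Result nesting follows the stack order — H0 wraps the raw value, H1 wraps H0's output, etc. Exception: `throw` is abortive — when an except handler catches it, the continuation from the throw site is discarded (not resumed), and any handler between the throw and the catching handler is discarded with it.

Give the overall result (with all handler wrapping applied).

Evaluation trace:
choose[2, 3] @ H2
  branch[0] choose=2:
    get @ H0 ⇒ 6
    H0 returns (8, 6)
    H1 returns (8, 6)
    H2 returns [(8, 6)]
  branch[1] choose=3:
    get @ H0 ⇒ 6
    H0 returns (9, 6)
    H1 returns (9, 6)
    H2 returns [(9, 6)]
= [(8, 6), (9, 6)]

Answer: [(8, 6), (9, 6)]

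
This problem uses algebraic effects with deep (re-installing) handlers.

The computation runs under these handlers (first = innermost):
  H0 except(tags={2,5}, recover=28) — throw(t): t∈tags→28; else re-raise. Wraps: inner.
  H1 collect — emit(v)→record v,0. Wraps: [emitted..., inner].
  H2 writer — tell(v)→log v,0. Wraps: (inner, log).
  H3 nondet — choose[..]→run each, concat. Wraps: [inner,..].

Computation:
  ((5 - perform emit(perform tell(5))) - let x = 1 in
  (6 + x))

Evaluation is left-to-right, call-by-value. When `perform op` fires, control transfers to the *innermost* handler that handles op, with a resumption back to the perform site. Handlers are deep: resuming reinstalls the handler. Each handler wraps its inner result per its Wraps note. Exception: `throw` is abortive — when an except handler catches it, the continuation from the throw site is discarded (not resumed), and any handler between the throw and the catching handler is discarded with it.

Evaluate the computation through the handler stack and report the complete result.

Answer: [([0, -2], (5))]

Step-by-step:
tell(5) @ H2 ⇒ log+=5
emit(0) @ H1 ⇒ out+=0
H0 returns -2
H1 returns [0, -2]
H2 returns ([0, -2], (5))
H3 returns [([0, -2], (5))]
= [([0, -2], (5))]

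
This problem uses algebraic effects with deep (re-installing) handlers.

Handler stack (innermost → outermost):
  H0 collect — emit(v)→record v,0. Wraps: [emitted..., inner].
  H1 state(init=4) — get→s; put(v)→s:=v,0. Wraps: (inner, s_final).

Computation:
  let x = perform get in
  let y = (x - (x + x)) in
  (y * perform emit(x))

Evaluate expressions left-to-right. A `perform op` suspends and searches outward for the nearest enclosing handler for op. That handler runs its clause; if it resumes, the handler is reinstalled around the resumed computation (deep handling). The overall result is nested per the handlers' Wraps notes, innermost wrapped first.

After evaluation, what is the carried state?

Answer: 4

Working:
get @ H1 ⇒ 4
emit(4) @ H0 ⇒ out+=4
H0 returns [4, 0]
H1 returns ([4, 0], 4)
= ([4, 0], 4)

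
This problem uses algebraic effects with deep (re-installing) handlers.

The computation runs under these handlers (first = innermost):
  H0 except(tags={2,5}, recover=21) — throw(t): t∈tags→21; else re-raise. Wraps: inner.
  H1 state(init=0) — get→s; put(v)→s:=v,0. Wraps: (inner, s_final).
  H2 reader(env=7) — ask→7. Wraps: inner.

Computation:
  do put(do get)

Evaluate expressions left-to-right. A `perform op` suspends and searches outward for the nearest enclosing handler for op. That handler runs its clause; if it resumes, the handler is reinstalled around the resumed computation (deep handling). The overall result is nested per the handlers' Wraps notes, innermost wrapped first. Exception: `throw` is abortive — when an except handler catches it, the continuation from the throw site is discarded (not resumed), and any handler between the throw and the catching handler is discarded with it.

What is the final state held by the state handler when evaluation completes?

Answer: 0

Working:
get @ H1 ⇒ 0
put(0) @ H1 ⇒ s:=0
H0 returns 0
H1 returns (0, 0)
H2 returns (0, 0)
= (0, 0)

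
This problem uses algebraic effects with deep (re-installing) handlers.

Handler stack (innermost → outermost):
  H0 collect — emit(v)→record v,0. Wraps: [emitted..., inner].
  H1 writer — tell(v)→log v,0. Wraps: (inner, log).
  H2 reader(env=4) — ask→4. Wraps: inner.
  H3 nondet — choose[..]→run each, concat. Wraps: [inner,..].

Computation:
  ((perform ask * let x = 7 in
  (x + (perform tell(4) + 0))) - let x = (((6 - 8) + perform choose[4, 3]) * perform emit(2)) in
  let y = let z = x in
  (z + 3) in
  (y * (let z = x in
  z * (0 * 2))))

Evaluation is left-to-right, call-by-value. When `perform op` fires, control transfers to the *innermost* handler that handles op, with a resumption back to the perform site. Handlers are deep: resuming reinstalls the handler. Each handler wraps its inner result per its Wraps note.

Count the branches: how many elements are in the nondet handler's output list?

Step-by-step:
ask @ H2 ⇒ 4
tell(4) @ H1 ⇒ log+=4
choose[4, 3] @ H3
  branch[0] choose=4:
    emit(2) @ H0 ⇒ out+=2
    H0 returns [2, 28]
    H1 returns ([2, 28], (4))
    H2 returns ([2, 28], (4))
    H3 returns [([2, 28], (4))]
  branch[1] choose=3:
    emit(2) @ H0 ⇒ out+=2
    H0 returns [2, 28]
    H1 returns ([2, 28], (4))
    H2 returns ([2, 28], (4))
    H3 returns [([2, 28], (4))]
= [([2, 28], (4)), ([2, 28], (4))]

Answer: 2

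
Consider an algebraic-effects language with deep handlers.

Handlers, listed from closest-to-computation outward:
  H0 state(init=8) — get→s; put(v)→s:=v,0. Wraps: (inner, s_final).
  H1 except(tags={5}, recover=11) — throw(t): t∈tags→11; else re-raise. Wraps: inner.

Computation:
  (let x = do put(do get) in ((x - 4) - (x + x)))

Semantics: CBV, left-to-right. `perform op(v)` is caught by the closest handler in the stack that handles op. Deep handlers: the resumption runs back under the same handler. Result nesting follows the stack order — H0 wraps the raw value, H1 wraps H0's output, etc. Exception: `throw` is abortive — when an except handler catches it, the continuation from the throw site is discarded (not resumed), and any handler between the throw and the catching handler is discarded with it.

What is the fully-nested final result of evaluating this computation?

Step-by-step:
get @ H0 ⇒ 8
put(8) @ H0 ⇒ s:=8
H0 returns (-4, 8)
H1 returns (-4, 8)
= (-4, 8)

Answer: (-4, 8)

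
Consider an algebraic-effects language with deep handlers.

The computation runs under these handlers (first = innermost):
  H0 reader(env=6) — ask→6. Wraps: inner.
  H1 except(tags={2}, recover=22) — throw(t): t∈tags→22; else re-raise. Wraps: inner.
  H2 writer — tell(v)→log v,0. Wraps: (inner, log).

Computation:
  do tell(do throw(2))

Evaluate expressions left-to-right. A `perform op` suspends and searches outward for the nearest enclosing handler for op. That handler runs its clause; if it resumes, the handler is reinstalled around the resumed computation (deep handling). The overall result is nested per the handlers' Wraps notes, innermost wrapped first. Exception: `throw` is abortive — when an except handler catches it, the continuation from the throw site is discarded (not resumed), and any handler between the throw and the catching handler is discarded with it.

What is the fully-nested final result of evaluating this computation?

Working:
throw(2) @ H1 caught ⇒ 22
H2 returns (22, ())
= (22, ())

Answer: (22, ())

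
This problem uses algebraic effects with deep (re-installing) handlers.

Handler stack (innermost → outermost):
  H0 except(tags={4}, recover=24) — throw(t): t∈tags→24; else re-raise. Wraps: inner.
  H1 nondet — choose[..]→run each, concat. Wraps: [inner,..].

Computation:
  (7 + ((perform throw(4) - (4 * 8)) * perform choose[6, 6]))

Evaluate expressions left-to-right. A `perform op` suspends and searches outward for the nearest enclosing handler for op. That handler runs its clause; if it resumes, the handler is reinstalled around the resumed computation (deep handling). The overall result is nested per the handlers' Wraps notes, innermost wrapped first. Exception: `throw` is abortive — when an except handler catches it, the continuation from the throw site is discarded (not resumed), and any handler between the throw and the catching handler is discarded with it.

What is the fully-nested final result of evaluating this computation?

Evaluation trace:
throw(4) @ H0 caught ⇒ 24
H1 returns [24]
= [24]

Answer: [24]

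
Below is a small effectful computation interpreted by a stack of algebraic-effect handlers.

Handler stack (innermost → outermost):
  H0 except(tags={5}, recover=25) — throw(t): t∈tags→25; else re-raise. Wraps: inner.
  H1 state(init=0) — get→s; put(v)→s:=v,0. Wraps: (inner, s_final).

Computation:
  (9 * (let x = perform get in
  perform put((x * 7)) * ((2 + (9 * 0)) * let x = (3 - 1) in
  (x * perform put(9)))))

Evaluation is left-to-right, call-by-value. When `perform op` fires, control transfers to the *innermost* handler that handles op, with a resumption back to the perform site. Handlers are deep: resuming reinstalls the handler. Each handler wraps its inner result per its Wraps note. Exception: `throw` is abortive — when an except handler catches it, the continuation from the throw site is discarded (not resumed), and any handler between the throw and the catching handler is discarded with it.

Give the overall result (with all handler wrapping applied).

Answer: (0, 9)

Evaluation trace:
get @ H1 ⇒ 0
put(0) @ H1 ⇒ s:=0
put(9) @ H1 ⇒ s:=9
H0 returns 0
H1 returns (0, 9)
= (0, 9)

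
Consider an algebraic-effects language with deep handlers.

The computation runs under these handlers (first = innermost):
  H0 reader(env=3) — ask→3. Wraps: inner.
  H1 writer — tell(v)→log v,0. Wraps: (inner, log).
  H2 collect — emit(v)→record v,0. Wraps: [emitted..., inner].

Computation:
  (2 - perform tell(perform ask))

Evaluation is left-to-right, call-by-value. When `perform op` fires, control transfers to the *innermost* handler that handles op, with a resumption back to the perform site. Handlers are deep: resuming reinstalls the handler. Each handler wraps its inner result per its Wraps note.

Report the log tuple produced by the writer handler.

Answer: (3)

Step-by-step:
ask @ H0 ⇒ 3
tell(3) @ H1 ⇒ log+=3
H0 returns 2
H1 returns (2, (3))
H2 returns [(2, (3))]
= [(2, (3))]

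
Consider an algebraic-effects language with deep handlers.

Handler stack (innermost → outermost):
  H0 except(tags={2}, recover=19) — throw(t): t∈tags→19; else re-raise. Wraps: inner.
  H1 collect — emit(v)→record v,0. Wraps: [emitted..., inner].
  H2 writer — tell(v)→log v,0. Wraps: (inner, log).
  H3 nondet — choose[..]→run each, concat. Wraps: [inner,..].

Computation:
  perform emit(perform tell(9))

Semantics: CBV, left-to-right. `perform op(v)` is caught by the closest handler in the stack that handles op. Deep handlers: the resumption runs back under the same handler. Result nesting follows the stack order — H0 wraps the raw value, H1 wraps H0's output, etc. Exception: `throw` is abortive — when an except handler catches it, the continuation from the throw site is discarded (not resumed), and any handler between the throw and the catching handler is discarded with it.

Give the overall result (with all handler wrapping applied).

Answer: [([0, 0], (9))]

Step-by-step:
tell(9) @ H2 ⇒ log+=9
emit(0) @ H1 ⇒ out+=0
H0 returns 0
H1 returns [0, 0]
H2 returns ([0, 0], (9))
H3 returns [([0, 0], (9))]
= [([0, 0], (9))]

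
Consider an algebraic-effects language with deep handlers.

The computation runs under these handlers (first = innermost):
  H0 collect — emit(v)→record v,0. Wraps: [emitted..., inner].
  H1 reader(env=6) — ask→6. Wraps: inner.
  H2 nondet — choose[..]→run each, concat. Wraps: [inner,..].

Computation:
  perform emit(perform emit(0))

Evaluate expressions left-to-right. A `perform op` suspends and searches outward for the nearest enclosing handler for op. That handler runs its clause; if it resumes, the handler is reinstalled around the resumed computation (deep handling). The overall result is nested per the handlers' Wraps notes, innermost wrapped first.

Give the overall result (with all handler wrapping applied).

Answer: [[0, 0, 0]]

Evaluation trace:
emit(0) @ H0 ⇒ out+=0
emit(0) @ H0 ⇒ out+=0
H0 returns [0, 0, 0]
H1 returns [0, 0, 0]
H2 returns [[0, 0, 0]]
= [[0, 0, 0]]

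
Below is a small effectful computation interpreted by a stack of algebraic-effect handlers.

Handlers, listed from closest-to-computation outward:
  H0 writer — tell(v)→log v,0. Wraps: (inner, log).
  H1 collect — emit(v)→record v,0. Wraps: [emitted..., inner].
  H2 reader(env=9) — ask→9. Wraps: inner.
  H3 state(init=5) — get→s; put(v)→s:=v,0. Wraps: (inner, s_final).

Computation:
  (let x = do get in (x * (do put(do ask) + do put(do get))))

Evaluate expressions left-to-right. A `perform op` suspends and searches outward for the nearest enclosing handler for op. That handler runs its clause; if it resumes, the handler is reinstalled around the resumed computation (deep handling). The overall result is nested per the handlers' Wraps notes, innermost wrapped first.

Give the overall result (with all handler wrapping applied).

Answer: ([(0, ())], 9)

Evaluation trace:
get @ H3 ⇒ 5
ask @ H2 ⇒ 9
put(9) @ H3 ⇒ s:=9
get @ H3 ⇒ 9
put(9) @ H3 ⇒ s:=9
H0 returns (0, ())
H1 returns [(0, ())]
H2 returns [(0, ())]
H3 returns ([(0, ())], 9)
= ([(0, ())], 9)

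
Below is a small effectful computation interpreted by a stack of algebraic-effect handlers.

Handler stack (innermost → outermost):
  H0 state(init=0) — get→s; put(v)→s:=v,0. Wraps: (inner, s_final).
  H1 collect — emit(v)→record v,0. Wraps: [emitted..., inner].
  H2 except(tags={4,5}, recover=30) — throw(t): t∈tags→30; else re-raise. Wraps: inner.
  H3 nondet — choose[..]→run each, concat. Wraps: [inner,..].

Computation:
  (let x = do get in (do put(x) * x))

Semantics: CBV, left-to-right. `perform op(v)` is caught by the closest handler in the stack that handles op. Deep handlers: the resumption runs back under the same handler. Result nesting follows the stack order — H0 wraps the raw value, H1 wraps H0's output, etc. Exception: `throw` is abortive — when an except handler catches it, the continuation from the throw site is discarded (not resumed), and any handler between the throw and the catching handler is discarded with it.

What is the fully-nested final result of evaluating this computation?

Answer: [[(0, 0)]]

Working:
get @ H0 ⇒ 0
put(0) @ H0 ⇒ s:=0
H0 returns (0, 0)
H1 returns [(0, 0)]
H2 returns [(0, 0)]
H3 returns [[(0, 0)]]
= [[(0, 0)]]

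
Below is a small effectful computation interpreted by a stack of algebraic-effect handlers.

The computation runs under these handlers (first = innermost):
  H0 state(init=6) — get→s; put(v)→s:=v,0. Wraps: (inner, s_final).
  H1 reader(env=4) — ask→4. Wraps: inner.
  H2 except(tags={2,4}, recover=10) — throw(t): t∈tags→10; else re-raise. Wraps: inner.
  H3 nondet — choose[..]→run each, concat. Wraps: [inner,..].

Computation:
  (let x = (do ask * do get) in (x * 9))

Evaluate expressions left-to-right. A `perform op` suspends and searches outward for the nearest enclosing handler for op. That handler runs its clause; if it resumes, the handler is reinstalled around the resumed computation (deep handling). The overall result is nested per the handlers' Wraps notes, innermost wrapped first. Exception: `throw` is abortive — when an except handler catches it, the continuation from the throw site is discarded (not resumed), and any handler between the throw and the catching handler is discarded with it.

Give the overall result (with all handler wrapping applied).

Working:
ask @ H1 ⇒ 4
get @ H0 ⇒ 6
H0 returns (216, 6)
H1 returns (216, 6)
H2 returns (216, 6)
H3 returns [(216, 6)]
= [(216, 6)]

Answer: [(216, 6)]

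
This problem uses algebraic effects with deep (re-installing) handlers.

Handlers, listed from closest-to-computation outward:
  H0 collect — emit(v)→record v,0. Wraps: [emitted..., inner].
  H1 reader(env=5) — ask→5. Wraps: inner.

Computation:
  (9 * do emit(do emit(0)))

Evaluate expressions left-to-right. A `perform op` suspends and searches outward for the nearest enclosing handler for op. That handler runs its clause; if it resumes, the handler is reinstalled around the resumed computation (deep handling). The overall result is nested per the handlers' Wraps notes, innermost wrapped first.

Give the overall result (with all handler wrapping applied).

Evaluation trace:
emit(0) @ H0 ⇒ out+=0
emit(0) @ H0 ⇒ out+=0
H0 returns [0, 0, 0]
H1 returns [0, 0, 0]
= [0, 0, 0]

Answer: [0, 0, 0]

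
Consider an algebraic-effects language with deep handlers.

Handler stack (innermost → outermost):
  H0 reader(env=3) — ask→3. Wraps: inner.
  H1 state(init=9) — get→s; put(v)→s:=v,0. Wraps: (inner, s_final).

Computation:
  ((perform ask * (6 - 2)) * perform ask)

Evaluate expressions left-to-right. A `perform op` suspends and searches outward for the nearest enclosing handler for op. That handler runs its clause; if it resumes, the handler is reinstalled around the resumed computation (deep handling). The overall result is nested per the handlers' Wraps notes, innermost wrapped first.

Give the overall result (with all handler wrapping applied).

Evaluation trace:
ask @ H0 ⇒ 3
ask @ H0 ⇒ 3
H0 returns 36
H1 returns (36, 9)
= (36, 9)

Answer: (36, 9)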